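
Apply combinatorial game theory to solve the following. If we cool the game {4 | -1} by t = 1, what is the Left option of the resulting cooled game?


Original game: {4 | -1} (a switch {a | b} with a > b).
Cooling by t (for t below the temperature (a - b)/2 = 5/2) taxes each move by t: {a | b} cooled by t is {a - t | b + t}.
Cooling amount: t = 1
Cooled Left option: 4 - 1 = 3
Cooled Right option: -1 + 1 = 0
Cooled game: {3 | 0}
Left option = 3

3


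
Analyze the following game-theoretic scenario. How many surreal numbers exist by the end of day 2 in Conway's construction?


Day 0: {|} = 0 is born. Count = 1.
Day n: the number of surreal numbers born by day n is 2^(n+1) - 1.
By day 0: 2^1 - 1 = 1
By day 1: 2^2 - 1 = 3
By day 2: 2^3 - 1 = 7
By day 2: 7 surreal numbers.

7


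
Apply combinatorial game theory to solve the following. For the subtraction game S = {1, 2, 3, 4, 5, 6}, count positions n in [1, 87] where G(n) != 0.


Subtraction set S = {1, 2, 3, 4, 5, 6}, so G(n) = n mod 7.
G(n) = 0 when n is a multiple of 7.
Multiples of 7 in [1, 87]: 12
N-positions (nonzero Grundy) = 87 - 12 = 75

75


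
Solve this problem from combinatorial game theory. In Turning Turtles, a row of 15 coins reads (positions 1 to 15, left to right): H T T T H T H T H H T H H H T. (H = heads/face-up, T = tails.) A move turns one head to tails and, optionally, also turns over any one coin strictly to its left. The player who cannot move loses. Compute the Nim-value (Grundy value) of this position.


Coins: H T T T H T H T H H T H H H T
Key fact: a single head at position k behaves exactly like a Nim heap of size k (turning it to T and optionally flipping a coin at j < k corresponds to moving the heap from k to j, or to 0), and heads combine as a disjunctive sum (two heads at the same place would cancel, matching j XOR j = 0). So the Nim-value is the XOR of the 1-indexed positions of the heads.
Face-up positions (1-indexed): [1, 5, 7, 9, 10, 12, 13, 14]
XOR 0 with 1: 0 XOR 1 = 1
XOR 1 with 5: 1 XOR 5 = 4
XOR 4 with 7: 4 XOR 7 = 3
XOR 3 with 9: 3 XOR 9 = 10
XOR 10 with 10: 10 XOR 10 = 0
XOR 0 with 12: 0 XOR 12 = 12
XOR 12 with 13: 12 XOR 13 = 1
XOR 1 with 14: 1 XOR 14 = 15
Nim-value = 15

15


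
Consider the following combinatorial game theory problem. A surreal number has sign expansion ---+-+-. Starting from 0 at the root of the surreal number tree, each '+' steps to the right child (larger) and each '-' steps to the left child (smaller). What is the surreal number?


Sign expansion: ---+-+-
Rule: track bounds (lo, hi), initially (-inf, +inf). On '+', the current value becomes lo and we move to the simplest number in (value, hi): value + 1 if hi = +inf, otherwise the midpoint (value + hi)/2. On '-', the current value becomes hi and we move to value - 1 if lo = -inf, otherwise the midpoint (lo + value)/2.
Start at 0.
Step 1: sign = -, move left. Bounds: (-inf, 0). Value = -1
Step 2: sign = -, move left. Bounds: (-inf, -1). Value = -2
Step 3: sign = -, move left. Bounds: (-inf, -2). Value = -3
Step 4: sign = +, move right. Bounds: (-3, -2). Value = -5/2
Step 5: sign = -, move left. Bounds: (-3, -5/2). Value = -11/4
Step 6: sign = +, move right. Bounds: (-11/4, -5/2). Value = -21/8
Step 7: sign = -, move left. Bounds: (-11/4, -21/8). Value = -43/16
The surreal number with sign expansion ---+-+- is -43/16.

-43/16


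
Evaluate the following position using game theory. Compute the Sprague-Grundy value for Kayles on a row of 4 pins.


Kayles: a move removes 1 or 2 adjacent pins from a contiguous row.
Removing pins from a row of k leaves two independent rows (a, b) with a + b = k - 1 (one pin) or a + b = k - 2 (two pins); an end removal gives a = 0.
By Sprague-Grundy, G(k) = mex{ G(a) XOR G(b) } over all these splits. G(0) = 0.
G(1): splits (0,0):0^0=0 -> mex({0}) = 1
G(2): splits (0,1):0^1=1 (0,0):0^0=0 -> mex({0, 1}) = 2
G(3): splits (0,2):0^2=2 (1,1):1^1=0 (0,1):0^1=1 -> mex({0, 1, 2}) = 3
G(4): splits (0,3):0^3=3 (1,2):1^2=3 (0,2):0^2=2 (1,1):1^1=0 -> mex({0, 2, 3}) = 1
Therefore G(4) = 1.

1


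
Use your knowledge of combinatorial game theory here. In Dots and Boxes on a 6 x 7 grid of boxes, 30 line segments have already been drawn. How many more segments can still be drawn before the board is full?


Grid: 6 x 7 boxes, i.e. 7 rows and 8 columns of dots.
Horizontal edges: (rows + 1) * cols = 7 * 7 = 49
Vertical edges: rows * (cols + 1) = 6 * 8 = 48
Total edges: 49 + 48 = 97
Edges drawn: 30
Remaining: 97 - 30 = 67

67


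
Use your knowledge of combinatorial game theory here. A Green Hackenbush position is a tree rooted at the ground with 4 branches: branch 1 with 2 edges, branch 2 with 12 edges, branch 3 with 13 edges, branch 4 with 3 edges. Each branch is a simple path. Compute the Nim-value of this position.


The tree has 4 branches from the ground vertex.
In Green Hackenbush, the Nim-value of a simple path of length k is k.
Branch 1: length 2, Nim-value = 2
Branch 2: length 12, Nim-value = 12
Branch 3: length 13, Nim-value = 13
Branch 4: length 3, Nim-value = 3
Total Nim-value = XOR of all branch values:
0 XOR 2 = 2
2 XOR 12 = 14
14 XOR 13 = 3
3 XOR 3 = 0
Nim-value of the tree = 0

0


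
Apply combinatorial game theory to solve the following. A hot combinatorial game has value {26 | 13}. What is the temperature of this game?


The game is {26 | 13}, a switch {a | b} with numbers a > b.
Cooling {a | b} by t gives {a - t | b + t}, which stops being hot when a - t = b + t, i.e. at t = (a - b)/2. So the temperature of a switch is (a - b)/2.
Temperature = (Left option - Right option) / 2
= (26 - (13)) / 2
= 13 / 2
= 13/2

13/2


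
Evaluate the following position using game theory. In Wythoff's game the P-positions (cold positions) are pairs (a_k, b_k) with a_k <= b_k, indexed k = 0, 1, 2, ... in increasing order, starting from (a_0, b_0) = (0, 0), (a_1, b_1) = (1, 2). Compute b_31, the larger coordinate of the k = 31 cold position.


By Wythoff's theorem, a_k = floor(k * phi) and b_k = floor(k * phi^2) = a_k + k, where phi = (1 + sqrt(5))/2 is the golden ratio.
phi = (1 + sqrt(5))/2 = 1.618034
phi^2 = phi + 1 = 2.618034
k = 31
k * phi^2 = 31 * 2.618034 = 81.159054
b_31 = floor(k * phi^2) = 81 (check: a_31 + k = 50 + 31 = 81)

81


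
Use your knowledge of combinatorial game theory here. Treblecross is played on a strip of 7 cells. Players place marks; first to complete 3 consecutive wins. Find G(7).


Treblecross: place X on empty cells; 3-in-a-row wins.
Playing within two cells of an existing X lets the opponent win at once, so sensible play treats the cells i-2..i+2 around each X as dead. The player left with no safe cell loses, so this is a normal-play take-away game on strips of safe cells.
Placing X at cell i (0-indexed) of a strip of k safe cells leaves independent strips of sizes max(0, i-2) and max(0, k-i-3). Hence G(k) = mex{ G(max(0,i-2)) XOR G(max(0,k-i-3)) : 0 <= i < k }, with G(0) = 0.
G(1): splits (0,0):0^0=0 -> mex({0}) = 1
G(2): splits (0,0):0^0=0 -> mex({0}) = 1
G(3): splits (0,0):0^0=0 -> mex({0}) = 1
G(4): splits (0,1):0^1=1 (0,0):0^0=0 -> mex({0, 1}) = 2
G(5): splits (0,2):0^1=1 (0,1):0^1=1 (0,0):0^0=0 -> mex({0, 1}) = 2
G(6) = mex({1}) = 0
G(7) = mex({0, 1, 2}) = 3
Therefore G(7) = 3.

3


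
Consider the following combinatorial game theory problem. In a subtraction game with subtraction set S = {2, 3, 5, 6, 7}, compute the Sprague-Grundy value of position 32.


The subtraction set is S = {2, 3, 5, 6, 7}.
G(k) = mex{ G(k - s) : s in S, s <= k }. We compute iteratively: G(0) = 0.
G(1) = mex({}) = 0
G(2) = mex({0}) = 1
G(3) = mex({0}) = 1
G(4) = mex({0, 1}) = 2
G(5) = mex({0, 1}) = 2
G(6) = mex({0, 1, 2}) = 3
G(7) = mex({0, 1, 2}) = 3
G(8) = mex({0, 1, 2, 3}) = 4
G(9) = mex({1, 2, 3}) = 0
G(10) = mex({1, 2, 3, 4}) = 0
G(11) = mex({0, 2, 3, 4}) = 1
G(12) = mex({0, 2, 3}) = 1
G(13) = mex({0, 1, 3, 4}) = 2
G(14) = mex({0, 1, 3, 4}) = 2
G(15) = mex({0, 1, 2, 4}) = 3
Observe that G(9)..G(15) = 0, 0, 1, 1, 2, 2, 3 repeats G(0)..G(6) = 0, 0, 1, 1, 2, 2, 3.
For k >= max(S) = 7, G(k) is determined by the previous 7 values G(k-7)..G(k-1); a window of 7 consecutive values has recurred shifted by 9, so by induction G(k + 9) = G(k) for all k >= 0: the sequence is periodic from the start with period 9.
One period: G(0..8) = 0, 0, 1, 1, 2, 2, 3, 3, 4.
32 mod 9 = 5, so G(32) = G(5) = 2.

2


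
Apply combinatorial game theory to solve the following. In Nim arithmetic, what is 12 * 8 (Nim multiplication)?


Nim multiplication is bilinear over XOR: (u XOR v) * w = (u*w) XOR (v*w).
So we split each operand into its bit components and XOR the pairwise Nim products.
12 = 4 + 8 (as XOR of powers of 2).
8 = 8 (as XOR of powers of 2).
Using the standard Nim-product table on single bits:
  2*2 = 3,   2*4 = 8,   2*8 = 12,
  4*4 = 6,   4*8 = 11,  8*8 = 13,
and  1*x = x (identity), k*l = l*k (commutative).
Pairwise Nim products:
  4 * 8 = 11
  8 * 8 = 13
XOR them: 11 XOR 13 = 6.
Result: 12 * 8 = 6 (in Nim).

6


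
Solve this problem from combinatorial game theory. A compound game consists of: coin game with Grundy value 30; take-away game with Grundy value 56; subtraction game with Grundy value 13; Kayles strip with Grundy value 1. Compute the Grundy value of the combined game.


By the Sprague-Grundy theorem, the Grundy value of a sum of games is the XOR of individual Grundy values.
coin game: Grundy value = 30. Running XOR: 0 XOR 30 = 30
take-away game: Grundy value = 56. Running XOR: 30 XOR 56 = 38
subtraction game: Grundy value = 13. Running XOR: 38 XOR 13 = 43
Kayles strip: Grundy value = 1. Running XOR: 43 XOR 1 = 42
The combined Grundy value is 42.

42


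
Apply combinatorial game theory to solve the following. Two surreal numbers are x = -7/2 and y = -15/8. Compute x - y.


x = -7/2, y = -15/8
Converting to common denominator: 8
x = -28/8, y = -15/8
x - y = -7/2 - -15/8 = -13/8

-13/8


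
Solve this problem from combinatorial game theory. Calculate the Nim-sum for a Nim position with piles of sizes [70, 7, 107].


We need the XOR (exclusive or) of all pile sizes.
After XOR-ing pile 1 (size 70): 0 XOR 70 = 70
After XOR-ing pile 2 (size 7): 70 XOR 7 = 65
After XOR-ing pile 3 (size 107): 65 XOR 107 = 42
The Nim-value of this position is 42.

42


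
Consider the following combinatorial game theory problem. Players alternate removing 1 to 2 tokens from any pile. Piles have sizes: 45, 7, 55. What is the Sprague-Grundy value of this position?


Subtraction set: {1, 2}
For this subtraction set, G(n) = n mod 3 (period = max + 1 = 3).
Pile 1 (size 45): G(45) = 45 mod 3 = 0
Pile 2 (size 7): G(7) = 7 mod 3 = 1
Pile 3 (size 55): G(55) = 55 mod 3 = 1
Total Grundy value = XOR of all: 0 XOR 1 XOR 1 = 0

0


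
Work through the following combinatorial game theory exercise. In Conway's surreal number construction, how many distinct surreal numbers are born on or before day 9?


Day 0: {|} = 0 is born. Count = 1.
Day n: the number of surreal numbers born by day n is 2^(n+1) - 1.
By day 0: 2^1 - 1 = 1
By day 1: 2^2 - 1 = 3
By day 2: 2^3 - 1 = 7
By day 3: 2^4 - 1 = 15
By day 4: 2^5 - 1 = 31
By day 5: 2^6 - 1 = 63
By day 6: 2^7 - 1 = 127
By day 7: 2^8 - 1 = 255
By day 8: 2^9 - 1 = 511
By day 9: 2^10 - 1 = 1023
By day 9: 1023 surreal numbers.

1023


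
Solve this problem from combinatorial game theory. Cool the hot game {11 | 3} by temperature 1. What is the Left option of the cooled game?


Original game: {11 | 3} (a switch {a | b} with a > b).
Cooling by t (for t below the temperature (a - b)/2 = 4) taxes each move by t: {a | b} cooled by t is {a - t | b + t}.
Cooling amount: t = 1
Cooled Left option: 11 - 1 = 10
Cooled Right option: 3 + 1 = 4
Cooled game: {10 | 4}
Left option = 10

10


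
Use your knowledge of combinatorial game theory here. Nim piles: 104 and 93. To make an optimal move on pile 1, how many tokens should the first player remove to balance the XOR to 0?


Piles: 104 and 93
Current XOR: 104 XOR 93 = 53 (non-zero, so this is an N-position).
To make the XOR zero, we need to find a move that balances the piles.
For pile 1 (size 104): target = 104 XOR 53 = 93
We reduce pile 1 from 104 to 93.
Tokens removed: 104 - 93 = 11
Verification: 93 XOR 93 = 0

11


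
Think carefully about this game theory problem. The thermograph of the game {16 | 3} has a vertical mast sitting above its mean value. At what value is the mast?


Game = {16 | 3}, a switch {a | b} with numbers a > b.
Its thermograph has left wall a - t and right wall b + t, which meet at t = (a - b)/2, where both equal (a + b)/2. So the mast (mean value) is at (a + b)/2.
Mean = (16 + (3))/2 = 19/2 = 19/2

19/2


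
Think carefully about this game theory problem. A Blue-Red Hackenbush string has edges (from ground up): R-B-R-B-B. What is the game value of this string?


Edges (from ground): R-B-R-B-B
By Berlekamp's sign-expansion rule, a Blue-Red Hackenbush stalk has the value of the surreal number whose sign sequence is the edge sequence with B -> + and R -> -.
Sign sequence: -+-++
Trace the sign expansion in the surreal number tree, starting from 0:
Edge 1: R (sign -) -> bounds (-inf, 0), value = -1
Edge 2: B (sign +) -> bounds (-1, 0), value = -1/2
Edge 3: R (sign -) -> bounds (-1, -1/2), value = -3/4
Edge 4: B (sign +) -> bounds (-3/4, -1/2), value = -5/8
Edge 5: B (sign +) -> bounds (-5/8, -1/2), value = -9/16
Game value = -9/16

-9/16


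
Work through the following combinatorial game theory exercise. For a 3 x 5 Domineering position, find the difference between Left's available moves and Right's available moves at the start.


Board is 3 x 5 (rows x cols).
Left (vertical) placements: (rows-1) * cols = 2 * 5 = 10
Right (horizontal) placements: rows * (cols-1) = 3 * 4 = 12
Advantage = Left - Right = 10 - 12 = -2

-2


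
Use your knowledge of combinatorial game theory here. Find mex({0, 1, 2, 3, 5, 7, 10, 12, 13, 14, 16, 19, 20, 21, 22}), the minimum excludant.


Set = {0, 1, 2, 3, 5, 7, 10, 12, 13, 14, 16, 19, 20, 21, 22}
0 is in the set.
1 is in the set.
2 is in the set.
3 is in the set.
4 is NOT in the set. This is the mex.
mex = 4

4


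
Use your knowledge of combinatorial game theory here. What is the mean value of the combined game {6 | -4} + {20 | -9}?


G1 = {6 | -4}, G2 = {20 | -9}
Each is a switch {a | b} with numbers a > b; its mean value is (a + b)/2, and mean value is additive over game sums: m(G1 + G2) = m(G1) + m(G2).
Mean of G1 = (6 + (-4))/2 = 2/2 = 1
Mean of G2 = (20 + (-9))/2 = 11/2 = 11/2
Mean of G1 + G2 = 1 + 11/2 = 13/2

13/2


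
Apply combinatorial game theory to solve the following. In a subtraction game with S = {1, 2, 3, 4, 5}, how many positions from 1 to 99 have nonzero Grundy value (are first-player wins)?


Subtraction set S = {1, 2, 3, 4, 5}, so G(n) = n mod 6.
G(n) = 0 when n is a multiple of 6.
Multiples of 6 in [1, 99]: 16
N-positions (nonzero Grundy) = 99 - 16 = 83

83


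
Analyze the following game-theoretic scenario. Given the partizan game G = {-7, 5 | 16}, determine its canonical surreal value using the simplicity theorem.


Left options: {-7, 5}, max = 5
Right options: {16}, min = 16
All options are numbers and max(Left) < min(Right), so by the simplicity theorem the value is the simplest (earliest-born) number strictly between 5 and 16.
Integers 6 through 15 all lie strictly between 5 and 16.
Among integers, the simplest (lowest birthday = smallest |n|; 0 is born on day 0, +-n on day n) is 6.
No non-integer in the interval can be simpler: if x is a non-integer in the interval, then floor(x) or ceil(x) also lies in the interval (the interval contains an integer), and both are proper prefixes of x's sign expansion, i.e. born earlier. So the game value is 6.
Game value = 6

6


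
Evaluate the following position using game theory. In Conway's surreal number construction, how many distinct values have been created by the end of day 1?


Day 0: {|} = 0 is born. Count = 1.
Day n: the number of surreal numbers born by day n is 2^(n+1) - 1.
By day 0: 2^1 - 1 = 1
By day 1: 2^2 - 1 = 3
By day 1: 3 surreal numbers.

3


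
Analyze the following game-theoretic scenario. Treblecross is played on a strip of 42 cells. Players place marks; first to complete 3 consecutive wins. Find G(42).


Treblecross: place X on empty cells; 3-in-a-row wins.
Playing within two cells of an existing X lets the opponent win at once, so sensible play treats the cells i-2..i+2 around each X as dead. The player left with no safe cell loses, so this is a normal-play take-away game on strips of safe cells.
Placing X at cell i (0-indexed) of a strip of k safe cells leaves independent strips of sizes max(0, i-2) and max(0, k-i-3). Hence G(k) = mex{ G(max(0,i-2)) XOR G(max(0,k-i-3)) : 0 <= i < k }, with G(0) = 0.
G(1): splits (0,0):0^0=0 -> mex({0}) = 1
G(2): splits (0,0):0^0=0 -> mex({0}) = 1
G(3): splits (0,0):0^0=0 -> mex({0}) = 1
G(4): splits (0,1):0^1=1 (0,0):0^0=0 -> mex({0, 1}) = 2
G(5): splits (0,2):0^1=1 (0,1):0^1=1 (0,0):0^0=0 -> mex({0, 1}) = 2
G(6) = mex({1}) = 0
G(7) = mex({0, 1, 2}) = 3
G(8) = mex({0, 1, 2}) = 3
G(9) = mex({0, 2}) = 1
G(10) = mex({0, 2, 3}) = 1
G(11) = mex({0, 3}) = 1
G(12) = mex({1, 3}) = 0
G(13) = mex({0, 1, 2, 3}) = 4
G(14) = mex({0, 1, 2}) = 3
G(15) = mex({0, 1, 2}) = 3
G(16) = mex({0, 1, 2, 4}) = 3
G(17) = mex({0, 1, 3, 4}) = 2
G(18) = mex({0, 1, 3, 4}) = 2
G(19) = mex({0, 1, 3, 5}) = 2
G(20) = mex({0, 1, 2, 3, 5}) = 4
G(21) = mex({0, 1, 2, 3, 5}) = 4
G(22) = mex({1, 2, 6}) = 0
G(23) = mex({0, 1, 2, 3, 4, 6}) = 5
G(24) = mex({0, 1, 2, 3, 4}) = 5
G(25) = mex({0, 1, 3, 4, 7}) = 2
G(26) = mex({0, 1, 3, 4, 5, 7}) = 2
G(27) = mex({0, 1, 3, 5}) = 2
G(28) = mex({0, 1, 2, 5}) = 3
G(29) = mex({0, 1, 2, 4, 5, 6}) = 3
G(30) = mex({1, 2, 4, 6}) = 0
G(31) = mex({0, 1, 2, 3, 4, 6}) = 5
G(32) = mex({1, 2, 3, 4, 7}) = 0
G(33) = mex({0, 3, 7}) = 1
G(34) = mex({0, 2, 3, 5, 7}) = 1
G(35) = mex({0, 2, 3, 5, 6}) = 1
G(36) = mex({0, 1, 2, 5, 6}) = 3
G(37) = mex({0, 1, 2, 4, 5, 6}) = 3
G(38) = mex({0, 1, 2, 4}) = 3
G(39) = mex({0, 1, 2, 3, 4, 7}) = 5
G(40) = mex({0, 1, 2, 3, 4, 5, 7}) = 6
G(41) = mex({0, 1, 2, 3, 5, 7}) = 4
G(42) = mex({0, 1, 2, 3, 5, 6, 7}) = 4
Therefore G(42) = 4.

4


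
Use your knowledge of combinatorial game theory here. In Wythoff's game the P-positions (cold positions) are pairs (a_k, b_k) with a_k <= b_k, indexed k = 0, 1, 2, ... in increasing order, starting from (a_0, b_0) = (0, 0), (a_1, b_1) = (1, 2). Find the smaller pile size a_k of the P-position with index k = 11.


By Wythoff's theorem, a_k = floor(k * phi) and b_k = floor(k * phi^2) = a_k + k, where phi = (1 + sqrt(5))/2 is the golden ratio.
phi = (1 + sqrt(5))/2 = 1.618034
k = 11
k * phi = 11 * 1.618034 = 17.798374
a_11 = floor(k * phi) = 17

17


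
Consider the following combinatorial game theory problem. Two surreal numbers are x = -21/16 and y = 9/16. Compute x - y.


x = -21/16, y = 9/16
Converting to common denominator: 16
x = -21/16, y = 9/16
x - y = -21/16 - 9/16 = -15/8

-15/8


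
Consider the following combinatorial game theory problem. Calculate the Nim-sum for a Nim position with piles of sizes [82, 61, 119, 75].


We need the XOR (exclusive or) of all pile sizes.
After XOR-ing pile 1 (size 82): 0 XOR 82 = 82
After XOR-ing pile 2 (size 61): 82 XOR 61 = 111
After XOR-ing pile 3 (size 119): 111 XOR 119 = 24
After XOR-ing pile 4 (size 75): 24 XOR 75 = 83
The Nim-value of this position is 83.

83


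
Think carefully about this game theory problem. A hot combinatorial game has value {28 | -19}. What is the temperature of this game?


The game is {28 | -19}, a switch {a | b} with numbers a > b.
Cooling {a | b} by t gives {a - t | b + t}, which stops being hot when a - t = b + t, i.e. at t = (a - b)/2. So the temperature of a switch is (a - b)/2.
Temperature = (Left option - Right option) / 2
= (28 - (-19)) / 2
= 47 / 2
= 47/2

47/2


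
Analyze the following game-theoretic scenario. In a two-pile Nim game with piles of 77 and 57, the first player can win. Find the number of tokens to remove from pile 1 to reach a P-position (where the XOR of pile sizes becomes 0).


Piles: 77 and 57
Current XOR: 77 XOR 57 = 116 (non-zero, so this is an N-position).
To make the XOR zero, we need to find a move that balances the piles.
For pile 1 (size 77): target = 77 XOR 116 = 57
We reduce pile 1 from 77 to 57.
Tokens removed: 77 - 57 = 20
Verification: 57 XOR 57 = 0

20


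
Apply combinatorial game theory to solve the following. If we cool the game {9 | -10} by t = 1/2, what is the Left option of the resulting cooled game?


Original game: {9 | -10} (a switch {a | b} with a > b).
Cooling by t (for t below the temperature (a - b)/2 = 19/2) taxes each move by t: {a | b} cooled by t is {a - t | b + t}.
Cooling amount: t = 1/2
Cooled Left option: 9 - 1/2 = 17/2
Cooled Right option: -10 + 1/2 = -19/2
Cooled game: {17/2 | -19/2}
Left option = 17/2

17/2


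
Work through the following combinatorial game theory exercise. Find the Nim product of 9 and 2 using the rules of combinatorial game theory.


Nim multiplication is bilinear over XOR: (u XOR v) * w = (u*w) XOR (v*w).
So we split each operand into its bit components and XOR the pairwise Nim products.
9 = 1 + 8 (as XOR of powers of 2).
2 = 2 (as XOR of powers of 2).
Using the standard Nim-product table on single bits:
  2*2 = 3,   2*4 = 8,   2*8 = 12,
  4*4 = 6,   4*8 = 11,  8*8 = 13,
and  1*x = x (identity), k*l = l*k (commutative).
Pairwise Nim products:
  1 * 2 = 2
  8 * 2 = 12
XOR them: 2 XOR 12 = 14.
Result: 9 * 2 = 14 (in Nim).

14


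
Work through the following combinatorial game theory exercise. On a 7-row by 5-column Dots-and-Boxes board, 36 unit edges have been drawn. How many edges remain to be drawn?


Grid: 7 x 5 boxes, i.e. 8 rows and 6 columns of dots.
Horizontal edges: (rows + 1) * cols = 8 * 5 = 40
Vertical edges: rows * (cols + 1) = 7 * 6 = 42
Total edges: 40 + 42 = 82
Edges drawn: 36
Remaining: 82 - 36 = 46

46


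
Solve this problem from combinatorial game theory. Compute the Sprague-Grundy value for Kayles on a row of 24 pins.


Kayles: a move removes 1 or 2 adjacent pins from a contiguous row.
Removing pins from a row of k leaves two independent rows (a, b) with a + b = k - 1 (one pin) or a + b = k - 2 (two pins); an end removal gives a = 0.
By Sprague-Grundy, G(k) = mex{ G(a) XOR G(b) } over all these splits. G(0) = 0.
G(1): splits (0,0):0^0=0 -> mex({0}) = 1
G(2): splits (0,1):0^1=1 (0,0):0^0=0 -> mex({0, 1}) = 2
G(3): splits (0,2):0^2=2 (1,1):1^1=0 (0,1):0^1=1 -> mex({0, 1, 2}) = 3
G(4): splits (0,3):0^3=3 (1,2):1^2=3 (0,2):0^2=2 (1,1):1^1=0 -> mex({0, 2, 3}) = 1
G(5): splits (0,4):0^1=1 (1,3):1^3=2 (2,2):2^2=0 (0,3):0^3=3 (1,2):1^2=3 -> mex({0, 1, 2, 3}) = 4
G(6) = mex({0, 1, 2, 4}) = 3
G(7) = mex({0, 1, 3, 4, 5}) = 2
G(8) = mex({0, 2, 3, 5, 6}) = 1
G(9) = mex({0, 1, 2, 3, 6, 7}) = 4
G(10) = mex({0, 1, 3, 4, 5, 7}) = 2
G(11) = mex({0, 1, 2, 3, 4, 5}) = 6
G(12) = mex({0, 1, 2, 3, 5, 6, 7}) = 4
G(13) = mex({0, 2, 3, 4, 6, 7}) = 1
G(14) = mex({0, 1, 4, 5, 6, 7}) = 2
G(15) = mex({0, 1, 2, 3, 4, 5, 6}) = 7
G(16) = mex({0, 2, 3, 5, 6, 7}) = 1
G(17) = mex({0, 1, 2, 3, 5, 6, 7}) = 4
G(18) = mex({0, 1, 2, 4, 5, 6}) = 3
G(19) = mex({0, 1, 3, 4, 5, 7}) = 2
G(20) = mex({0, 2, 3, 4, 5, 6, 7}) = 1
G(21) = mex({0, 1, 2, 3, 5, 6, 7}) = 4
G(22) = mex({0, 1, 2, 3, 4, 5, 7}) = 6
G(23) = mex({0, 1, 2, 3, 4, 5, 6}) = 7
G(24) = mex({0, 1, 2, 3, 5, 6, 7}) = 4
Therefore G(24) = 4.

4


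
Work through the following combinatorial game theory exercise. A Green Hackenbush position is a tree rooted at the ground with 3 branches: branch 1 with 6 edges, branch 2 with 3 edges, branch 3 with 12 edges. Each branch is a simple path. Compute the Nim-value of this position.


The tree has 3 branches from the ground vertex.
In Green Hackenbush, the Nim-value of a simple path of length k is k.
Branch 1: length 6, Nim-value = 6
Branch 2: length 3, Nim-value = 3
Branch 3: length 12, Nim-value = 12
Total Nim-value = XOR of all branch values:
0 XOR 6 = 6
6 XOR 3 = 5
5 XOR 12 = 9
Nim-value of the tree = 9

9


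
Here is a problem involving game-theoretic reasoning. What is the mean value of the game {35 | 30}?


Game = {35 | 30}, a switch {a | b} with numbers a > b.
Its thermograph has left wall a - t and right wall b + t, which meet at t = (a - b)/2, where both equal (a + b)/2. So the mast (mean value) is at (a + b)/2.
Mean = (35 + (30))/2 = 65/2 = 65/2

65/2


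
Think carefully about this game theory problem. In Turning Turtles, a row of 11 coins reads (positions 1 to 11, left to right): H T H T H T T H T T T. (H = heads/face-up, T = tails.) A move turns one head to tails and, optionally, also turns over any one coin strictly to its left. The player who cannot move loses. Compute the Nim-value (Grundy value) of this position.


Coins: H T H T H T T H T T T
Key fact: a single head at position k behaves exactly like a Nim heap of size k (turning it to T and optionally flipping a coin at j < k corresponds to moving the heap from k to j, or to 0), and heads combine as a disjunctive sum (two heads at the same place would cancel, matching j XOR j = 0). So the Nim-value is the XOR of the 1-indexed positions of the heads.
Face-up positions (1-indexed): [1, 3, 5, 8]
XOR 0 with 1: 0 XOR 1 = 1
XOR 1 with 3: 1 XOR 3 = 2
XOR 2 with 5: 2 XOR 5 = 7
XOR 7 with 8: 7 XOR 8 = 15
Nim-value = 15

15


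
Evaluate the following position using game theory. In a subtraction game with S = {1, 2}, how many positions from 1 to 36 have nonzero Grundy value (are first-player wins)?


Subtraction set S = {1, 2}, so G(n) = n mod 3.
G(n) = 0 when n is a multiple of 3.
Multiples of 3 in [1, 36]: 12
N-positions (nonzero Grundy) = 36 - 12 = 24

24


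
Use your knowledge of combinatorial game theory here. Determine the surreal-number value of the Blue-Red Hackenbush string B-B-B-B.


Edges (from ground): B-B-B-B
By Berlekamp's sign-expansion rule, a Blue-Red Hackenbush stalk has the value of the surreal number whose sign sequence is the edge sequence with B -> + and R -> -.
Sign sequence: ++++
Trace the sign expansion in the surreal number tree, starting from 0:
Edge 1: B (sign +) -> bounds (0, +inf), value = 1
Edge 2: B (sign +) -> bounds (1, +inf), value = 2
Edge 3: B (sign +) -> bounds (2, +inf), value = 3
Edge 4: B (sign +) -> bounds (3, +inf), value = 4
Game value = 4

4


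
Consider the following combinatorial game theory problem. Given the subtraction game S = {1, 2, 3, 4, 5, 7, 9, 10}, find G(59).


The subtraction set is S = {1, 2, 3, 4, 5, 7, 9, 10}.
G(k) = mex{ G(k - s) : s in S, s <= k }. We compute iteratively: G(0) = 0.
G(1) = mex({0}) = 1
G(2) = mex({0, 1}) = 2
G(3) = mex({0, 1, 2}) = 3
G(4) = mex({0, 1, 2, 3}) = 4
G(5) = mex({0, 1, 2, 3, 4}) = 5
G(6) = mex({1, 2, 3, 4, 5}) = 0
G(7) = mex({0, 2, 3, 4, 5}) = 1
G(8) = mex({0, 1, 3, 4, 5}) = 2
G(9) = mex({0, 1, 2, 4, 5}) = 3
G(10) = mex({0, 1, 2, 3, 5}) = 4
G(11) = mex({0, 1, 2, 3, 4}) = 5
G(12) = mex({1, 2, 3, 4, 5}) = 0
G(13) = mex({0, 2, 3, 4, 5}) = 1
G(14) = mex({0, 1, 3, 4, 5}) = 2
G(15) = mex({0, 1, 2, 4, 5}) = 3
Observe that G(6)..G(15) = 0, 1, 2, 3, 4, 5, 0, 1, 2, 3 repeats G(0)..G(9) = 0, 1, 2, 3, 4, 5, 0, 1, 2, 3.
For k >= max(S) = 10, G(k) is determined by the previous 10 values G(k-10)..G(k-1); a window of 10 consecutive values has recurred shifted by 6, so by induction G(k + 6) = G(k) for all k >= 0: the sequence is periodic from the start with period 6.
One period: G(0..5) = 0, 1, 2, 3, 4, 5.
59 mod 6 = 5, so G(59) = G(5) = 5.

5


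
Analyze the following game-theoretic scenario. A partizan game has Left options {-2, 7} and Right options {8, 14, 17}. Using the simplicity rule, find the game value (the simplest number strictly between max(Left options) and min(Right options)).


Left options: {-2, 7}, max = 7
Right options: {8, 14, 17}, min = 8
All options are numbers and max(Left) < min(Right), so by the simplicity theorem the value is the simplest (earliest-born) number strictly between 7 and 8.
No integer lies strictly between 7 and 8, so the value is the dyadic rational m/2^k in the interval with the smallest k (then m odd); search k = 1, 2, ...:
Denominator 2: 15/2 lies strictly between 7 and 8 -- found.
The simplest number in the interval is 15/2.
Game value = 15/2

15/2


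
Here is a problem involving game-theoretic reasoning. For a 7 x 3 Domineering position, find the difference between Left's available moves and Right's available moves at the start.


Board is 7 x 3 (rows x cols).
Left (vertical) placements: (rows-1) * cols = 6 * 3 = 18
Right (horizontal) placements: rows * (cols-1) = 7 * 2 = 14
Advantage = Left - Right = 18 - 14 = 4

4


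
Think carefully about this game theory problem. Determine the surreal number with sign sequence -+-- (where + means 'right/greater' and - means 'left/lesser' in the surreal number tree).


Sign expansion: -+--
Rule: track bounds (lo, hi), initially (-inf, +inf). On '+', the current value becomes lo and we move to the simplest number in (value, hi): value + 1 if hi = +inf, otherwise the midpoint (value + hi)/2. On '-', the current value becomes hi and we move to value - 1 if lo = -inf, otherwise the midpoint (lo + value)/2.
Start at 0.
Step 1: sign = -, move left. Bounds: (-inf, 0). Value = -1
Step 2: sign = +, move right. Bounds: (-1, 0). Value = -1/2
Step 3: sign = -, move left. Bounds: (-1, -1/2). Value = -3/4
Step 4: sign = -, move left. Bounds: (-1, -3/4). Value = -7/8
The surreal number with sign expansion -+-- is -7/8.

-7/8


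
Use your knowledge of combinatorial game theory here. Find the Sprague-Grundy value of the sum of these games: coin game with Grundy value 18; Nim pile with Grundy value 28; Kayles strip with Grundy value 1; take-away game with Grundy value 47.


By the Sprague-Grundy theorem, the Grundy value of a sum of games is the XOR of individual Grundy values.
coin game: Grundy value = 18. Running XOR: 0 XOR 18 = 18
Nim pile: Grundy value = 28. Running XOR: 18 XOR 28 = 14
Kayles strip: Grundy value = 1. Running XOR: 14 XOR 1 = 15
take-away game: Grundy value = 47. Running XOR: 15 XOR 47 = 32
The combined Grundy value is 32.

32


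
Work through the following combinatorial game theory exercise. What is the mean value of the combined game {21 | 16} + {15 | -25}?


G1 = {21 | 16}, G2 = {15 | -25}
Each is a switch {a | b} with numbers a > b; its mean value is (a + b)/2, and mean value is additive over game sums: m(G1 + G2) = m(G1) + m(G2).
Mean of G1 = (21 + (16))/2 = 37/2 = 37/2
Mean of G2 = (15 + (-25))/2 = -10/2 = -5
Mean of G1 + G2 = 37/2 + -5 = 27/2

27/2


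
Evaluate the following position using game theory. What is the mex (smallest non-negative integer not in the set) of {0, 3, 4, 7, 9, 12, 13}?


Set = {0, 3, 4, 7, 9, 12, 13}
0 is in the set.
1 is NOT in the set. This is the mex.
mex = 1

1


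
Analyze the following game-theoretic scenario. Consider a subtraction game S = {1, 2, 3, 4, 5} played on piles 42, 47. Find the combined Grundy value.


Subtraction set: {1, 2, 3, 4, 5}
For this subtraction set, G(n) = n mod 6 (period = max + 1 = 6).
Pile 1 (size 42): G(42) = 42 mod 6 = 0
Pile 2 (size 47): G(47) = 47 mod 6 = 5
Total Grundy value = XOR of all: 0 XOR 5 = 5

5


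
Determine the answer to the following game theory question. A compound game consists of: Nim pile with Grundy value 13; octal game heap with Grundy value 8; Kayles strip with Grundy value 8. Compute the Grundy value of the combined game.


By the Sprague-Grundy theorem, the Grundy value of a sum of games is the XOR of individual Grundy values.
Nim pile: Grundy value = 13. Running XOR: 0 XOR 13 = 13
octal game heap: Grundy value = 8. Running XOR: 13 XOR 8 = 5
Kayles strip: Grundy value = 8. Running XOR: 5 XOR 8 = 13
The combined Grundy value is 13.

13


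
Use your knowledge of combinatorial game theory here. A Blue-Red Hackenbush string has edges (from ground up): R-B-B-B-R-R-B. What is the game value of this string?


Edges (from ground): R-B-B-B-R-R-B
By Berlekamp's sign-expansion rule, a Blue-Red Hackenbush stalk has the value of the surreal number whose sign sequence is the edge sequence with B -> + and R -> -.
Sign sequence: -+++--+
Trace the sign expansion in the surreal number tree, starting from 0:
Edge 1: R (sign -) -> bounds (-inf, 0), value = -1
Edge 2: B (sign +) -> bounds (-1, 0), value = -1/2
Edge 3: B (sign +) -> bounds (-1/2, 0), value = -1/4
Edge 4: B (sign +) -> bounds (-1/4, 0), value = -1/8
Edge 5: R (sign -) -> bounds (-1/4, -1/8), value = -3/16
Edge 6: R (sign -) -> bounds (-1/4, -3/16), value = -7/32
Edge 7: B (sign +) -> bounds (-7/32, -3/16), value = -13/64
Game value = -13/64

-13/64


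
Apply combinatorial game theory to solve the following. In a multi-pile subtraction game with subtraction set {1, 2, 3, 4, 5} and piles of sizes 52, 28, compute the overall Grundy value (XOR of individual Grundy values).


Subtraction set: {1, 2, 3, 4, 5}
For this subtraction set, G(n) = n mod 6 (period = max + 1 = 6).
Pile 1 (size 52): G(52) = 52 mod 6 = 4
Pile 2 (size 28): G(28) = 28 mod 6 = 4
Total Grundy value = XOR of all: 4 XOR 4 = 0

0


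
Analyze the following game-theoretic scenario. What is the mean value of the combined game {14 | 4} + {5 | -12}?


G1 = {14 | 4}, G2 = {5 | -12}
Each is a switch {a | b} with numbers a > b; its mean value is (a + b)/2, and mean value is additive over game sums: m(G1 + G2) = m(G1) + m(G2).
Mean of G1 = (14 + (4))/2 = 18/2 = 9
Mean of G2 = (5 + (-12))/2 = -7/2 = -7/2
Mean of G1 + G2 = 9 + -7/2 = 11/2

11/2


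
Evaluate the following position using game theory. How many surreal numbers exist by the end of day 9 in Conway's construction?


Day 0: {|} = 0 is born. Count = 1.
Day n: the number of surreal numbers born by day n is 2^(n+1) - 1.
By day 0: 2^1 - 1 = 1
By day 1: 2^2 - 1 = 3
By day 2: 2^3 - 1 = 7
By day 3: 2^4 - 1 = 15
By day 4: 2^5 - 1 = 31
By day 5: 2^6 - 1 = 63
By day 6: 2^7 - 1 = 127
By day 7: 2^8 - 1 = 255
By day 8: 2^9 - 1 = 511
By day 9: 2^10 - 1 = 1023
By day 9: 1023 surreal numbers.

1023


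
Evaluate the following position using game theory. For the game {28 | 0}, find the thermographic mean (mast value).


Game = {28 | 0}, a switch {a | b} with numbers a > b.
Its thermograph has left wall a - t and right wall b + t, which meet at t = (a - b)/2, where both equal (a + b)/2. So the mast (mean value) is at (a + b)/2.
Mean = (28 + (0))/2 = 28/2 = 14

14


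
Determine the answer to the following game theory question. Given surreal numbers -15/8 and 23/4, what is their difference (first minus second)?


x = -15/8, y = 23/4
Converting to common denominator: 8
x = -15/8, y = 46/8
x - y = -15/8 - 23/4 = -61/8

-61/8


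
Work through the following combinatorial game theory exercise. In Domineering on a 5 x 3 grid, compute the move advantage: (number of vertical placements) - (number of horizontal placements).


Board is 5 x 3 (rows x cols).
Left (vertical) placements: (rows-1) * cols = 4 * 3 = 12
Right (horizontal) placements: rows * (cols-1) = 5 * 2 = 10
Advantage = Left - Right = 12 - 10 = 2

2


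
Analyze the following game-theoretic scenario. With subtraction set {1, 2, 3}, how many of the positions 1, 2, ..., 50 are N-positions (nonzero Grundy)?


Subtraction set S = {1, 2, 3}, so G(n) = n mod 4.
G(n) = 0 when n is a multiple of 4.
Multiples of 4 in [1, 50]: 12
N-positions (nonzero Grundy) = 50 - 12 = 38

38


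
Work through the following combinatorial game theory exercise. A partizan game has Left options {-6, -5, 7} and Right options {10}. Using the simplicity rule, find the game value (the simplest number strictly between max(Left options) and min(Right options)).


Left options: {-6, -5, 7}, max = 7
Right options: {10}, min = 10
All options are numbers and max(Left) < min(Right), so by the simplicity theorem the value is the simplest (earliest-born) number strictly between 7 and 10.
Integers 8 through 9 all lie strictly between 7 and 10.
Among integers, the simplest (lowest birthday = smallest |n|; 0 is born on day 0, +-n on day n) is 8.
No non-integer in the interval can be simpler: if x is a non-integer in the interval, then floor(x) or ceil(x) also lies in the interval (the interval contains an integer), and both are proper prefixes of x's sign expansion, i.e. born earlier. So the game value is 8.
Game value = 8

8


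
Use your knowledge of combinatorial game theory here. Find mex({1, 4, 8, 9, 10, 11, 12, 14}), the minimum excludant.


Set = {1, 4, 8, 9, 10, 11, 12, 14}
0 is NOT in the set. This is the mex.
mex = 0

0


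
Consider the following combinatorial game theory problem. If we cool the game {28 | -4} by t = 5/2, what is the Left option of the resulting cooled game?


Original game: {28 | -4} (a switch {a | b} with a > b).
Cooling by t (for t below the temperature (a - b)/2 = 16) taxes each move by t: {a | b} cooled by t is {a - t | b + t}.
Cooling amount: t = 5/2
Cooled Left option: 28 - 5/2 = 51/2
Cooled Right option: -4 + 5/2 = -3/2
Cooled game: {51/2 | -3/2}
Left option = 51/2

51/2


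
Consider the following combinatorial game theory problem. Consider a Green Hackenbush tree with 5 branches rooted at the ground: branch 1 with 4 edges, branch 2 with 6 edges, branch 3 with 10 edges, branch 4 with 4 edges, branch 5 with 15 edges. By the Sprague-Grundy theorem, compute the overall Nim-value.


The tree has 5 branches from the ground vertex.
In Green Hackenbush, the Nim-value of a simple path of length k is k.
Branch 1: length 4, Nim-value = 4
Branch 2: length 6, Nim-value = 6
Branch 3: length 10, Nim-value = 10
Branch 4: length 4, Nim-value = 4
Branch 5: length 15, Nim-value = 15
Total Nim-value = XOR of all branch values:
0 XOR 4 = 4
4 XOR 6 = 2
2 XOR 10 = 8
8 XOR 4 = 12
12 XOR 15 = 3
Nim-value of the tree = 3

3


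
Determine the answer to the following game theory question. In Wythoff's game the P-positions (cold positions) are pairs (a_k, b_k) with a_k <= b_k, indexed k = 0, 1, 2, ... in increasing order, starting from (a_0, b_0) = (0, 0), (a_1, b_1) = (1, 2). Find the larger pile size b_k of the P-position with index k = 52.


By Wythoff's theorem, a_k = floor(k * phi) and b_k = floor(k * phi^2) = a_k + k, where phi = (1 + sqrt(5))/2 is the golden ratio.
phi = (1 + sqrt(5))/2 = 1.618034
phi^2 = phi + 1 = 2.618034
k = 52
k * phi^2 = 52 * 2.618034 = 136.137767
b_52 = floor(k * phi^2) = 136 (check: a_52 + k = 84 + 52 = 136)

136


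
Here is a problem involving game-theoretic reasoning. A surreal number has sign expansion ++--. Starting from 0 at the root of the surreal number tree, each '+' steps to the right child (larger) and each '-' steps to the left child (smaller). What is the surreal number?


Sign expansion: ++--
Rule: track bounds (lo, hi), initially (-inf, +inf). On '+', the current value becomes lo and we move to the simplest number in (value, hi): value + 1 if hi = +inf, otherwise the midpoint (value + hi)/2. On '-', the current value becomes hi and we move to value - 1 if lo = -inf, otherwise the midpoint (lo + value)/2.
Start at 0.
Step 1: sign = +, move right. Bounds: (0, +inf). Value = 1
Step 2: sign = +, move right. Bounds: (1, +inf). Value = 2
Step 3: sign = -, move left. Bounds: (1, 2). Value = 3/2
Step 4: sign = -, move left. Bounds: (1, 3/2). Value = 5/4
The surreal number with sign expansion ++-- is 5/4.

5/4


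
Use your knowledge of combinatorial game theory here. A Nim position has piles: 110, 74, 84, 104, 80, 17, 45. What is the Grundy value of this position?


We need the XOR (exclusive or) of all pile sizes.
After XOR-ing pile 1 (size 110): 0 XOR 110 = 110
After XOR-ing pile 2 (size 74): 110 XOR 74 = 36
After XOR-ing pile 3 (size 84): 36 XOR 84 = 112
After XOR-ing pile 4 (size 104): 112 XOR 104 = 24
After XOR-ing pile 5 (size 80): 24 XOR 80 = 72
After XOR-ing pile 6 (size 17): 72 XOR 17 = 89
After XOR-ing pile 7 (size 45): 89 XOR 45 = 116
The Nim-value of this position is 116.

116


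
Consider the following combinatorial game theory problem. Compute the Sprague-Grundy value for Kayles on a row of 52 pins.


Kayles: a move removes 1 or 2 adjacent pins from a contiguous row.
Removing pins from a row of k leaves two independent rows (a, b) with a + b = k - 1 (one pin) or a + b = k - 2 (two pins); an end removal gives a = 0.
By Sprague-Grundy, G(k) = mex{ G(a) XOR G(b) } over all these splits. G(0) = 0.
G(1): splits (0,0):0^0=0 -> mex({0}) = 1
G(2): splits (0,1):0^1=1 (0,0):0^0=0 -> mex({0, 1}) = 2
G(3): splits (0,2):0^2=2 (1,1):1^1=0 (0,1):0^1=1 -> mex({0, 1, 2}) = 3
G(4): splits (0,3):0^3=3 (1,2):1^2=3 (0,2):0^2=2 (1,1):1^1=0 -> mex({0, 2, 3}) = 1
G(5): splits (0,4):0^1=1 (1,3):1^3=2 (2,2):2^2=0 (0,3):0^3=3 (1,2):1^2=3 -> mex({0, 1, 2, 3}) = 4
G(6) = mex({0, 1, 2, 4}) = 3
G(7) = mex({0, 1, 3, 4, 5}) = 2
G(8) = mex({0, 2, 3, 5, 6}) = 1
G(9) = mex({0, 1, 2, 3, 6, 7}) = 4
G(10) = mex({0, 1, 3, 4, 5, 7}) = 2
G(11) = mex({0, 1, 2, 3, 4, 5}) = 6
G(12) = mex({0, 1, 2, 3, 5, 6, 7}) = 4
G(13) = mex({0, 2, 3, 4, 6, 7}) = 1
G(14) = mex({0, 1, 4, 5, 6, 7}) = 2
G(15) = mex({0, 1, 2, 3, 4, 5, 6}) = 7
G(16) = mex({0, 2, 3, 5, 6, 7}) = 1
G(17) = mex({0, 1, 2, 3, 5, 6, 7}) = 4
G(18) = mex({0, 1, 2, 4, 5, 6}) = 3
G(19) = mex({0, 1, 3, 4, 5, 7}) = 2
G(20) = mex({0, 2, 3, 4, 5, 6, 7}) = 1
G(21) = mex({0, 1, 2, 3, 5, 6, 7}) = 4
G(22) = mex({0, 1, 2, 3, 4, 5, 7}) = 6
G(23) = mex({0, 1, 2, 3, 4, 5, 6}) = 7
G(24) = mex({0, 1, 2, 3, 5, 6, 7}) = 4
G(25) = mex({0, 2, 3, 4, 6, 7}) = 1
G(26) = mex({0, 1, 3, 4, 5, 6, 7}) = 2
G(27) = mex({0, 1, 2, 3, 4, 5, 6, 7}) = 8
G(28) = mex({0, 1, 2, 3, 4, 6, 7, 8}) = 5
G(29) = mex({0, 1, 2, 3, 5, 6, 7, 8, 9}) = 4
G(30) = mex({0, 1, 2, 3, 4, 5, 6, 9, 10}) = 7
G(31) = mex({0, 1, 3, 4, 5, 7, 10, 11}) = 2
G(32) = mex({0, 2, 3, 4, 5, 6, 7, 9, 11}) = 1
G(33) = mex({0, 1, 2, 3, 4, 5, 6, 7, 9, 12}) = 8
G(34) = mex({0, 1, 2, 3, 4, 5, 7, 8, 11, 12}) = 6
G(35) = mex({0, 1, 2, 3, 4, 5, 6, 8, 9, 10, 11}) = 7
G(36) = mex({0, 1, 2, 3, 5, 6, 7, 9, 10}) = 4
G(37) = mex({0, 2, 3, 4, 6, 7, 9, 10, 11, 12}) = 1
G(38) = mex({0, 1, 3, 4, 5, 6, 7, 9, 10, 11, 12}) = 2
G(39) = mex({0, 1, 2, 4, 5, 6, 7, 9, 10, 12, 14}) = 3
G(40) = mex({0, 2, 3, 4, 6, 7, 11, 12, 14}) = 1
G(41) = mex({0, 1, 2, 3, 5, 6, 7, 9, 10, 11, 12}) = 4
G(42) = mex({0, 1, 2, 3, 4, 5, 6, 9, 10}) = 7
G(43) = mex({0, 1, 3, 4, 5, 7, 9, 10, 12, 15}) = 2
G(44) = mex({0, 2, 3, 4, 5, 6, 7, 9, 10, 12, 15}) = 1
G(45) = mex({0, 1, 2, 3, 4, 5, 6, 7, 9, 10, 12, 14}) = 8
G(46) = mex({0, 1, 3, 4, 5, 7, 8, 11, 12, 14}) = 2
G(47) = mex({0, 1, 2, 3, 4, 5, 6, 8, 9, 10, 11, 12}) = 7
G(48) = mex({0, 1, 2, 3, 5, 6, 7, 9, 10}) = 4
G(49) = mex({0, 2, 3, 4, 6, 7, 9, 10, 11, 12, 15}) = 1
G(50) = mex({0, 1, 4, 5, 6, 7, 9, 11, 12, 14, 15}) = 2
G(51) = mex({0, 1, 2, 3, 4, 5, 6, 7, 9, 12, 14, 15}) = 8
G(52) = mex({0, 2, 3, 4, 5, 6, 7, 8, 11, 12, 15}) = 1
Therefore G(52) = 1.

1
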